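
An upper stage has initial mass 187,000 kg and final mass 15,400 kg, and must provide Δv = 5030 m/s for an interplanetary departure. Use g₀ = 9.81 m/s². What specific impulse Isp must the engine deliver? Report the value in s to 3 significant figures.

Isp ≈ 205 s

ln(m₀/m_f) = ln(187000/15400) = ln(12.14) = 2.4967.
v_e = Δv / ln(m₀/m_f) = 5030 / 2.4967 = 2014.6 m/s.
Isp = v_e / g₀ = 2014.6 / 9.81 = 205.4 s.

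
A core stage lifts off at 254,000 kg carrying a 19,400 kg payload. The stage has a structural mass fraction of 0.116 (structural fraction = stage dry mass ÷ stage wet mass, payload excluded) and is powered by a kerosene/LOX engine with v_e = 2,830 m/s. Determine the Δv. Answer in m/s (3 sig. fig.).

Stage wet mass = m₀ − payload = 254,000 − 19,400 = 234,600 kg.
Stage dry mass = ε × stage wet mass = 0.116 × 234,600 = 27,213.6 kg.
Burnout mass m_f = stage dry + payload = 27,213.6 + 19,400 = 46,613.6 kg.
Δv = v_e · ln(254,000/46,613.6) = 2830.0 × ln(5.449) = 2830.0 × 1.6954 ≈ 4798 m/s.

Δv ≈ 4800 m/s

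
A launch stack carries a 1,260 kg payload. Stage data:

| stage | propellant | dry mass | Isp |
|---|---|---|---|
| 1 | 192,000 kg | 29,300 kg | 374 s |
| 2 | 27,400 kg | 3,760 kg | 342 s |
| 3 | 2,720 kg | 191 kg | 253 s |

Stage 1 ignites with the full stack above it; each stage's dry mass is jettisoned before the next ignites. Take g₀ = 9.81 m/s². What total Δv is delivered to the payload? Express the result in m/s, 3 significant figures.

Ignition mass of stage 1 = 192,000+29,300 + 27,400+3,760 + 2,720+191 + 1,260 = 256,631 kg.
Stage 1: m₀ = 256,631 kg, m_f = 256,631 − 192,000 = 64,631 kg; Δv = 374×9.81×ln(3.971) = 3668.9×1.3789 ≈ 5059 m/s.
Stage 2: m₀ = 35,331 kg, m_f = 35,331 − 27,400 = 7,931 kg; Δv = 342×9.81×ln(4.455) = 3355.0×1.4940 ≈ 5012 m/s.
Stage 3: m₀ = 4,171 kg, m_f = 4,171 − 2,720 = 1,451 kg; Δv = 253×9.81×ln(2.875) = 2481.9×1.0559 ≈ 2621 m/s.
Total Δv = 5059 + 5012 + 2621 = 12692 m/s.

Δv ≈ 12700 m/s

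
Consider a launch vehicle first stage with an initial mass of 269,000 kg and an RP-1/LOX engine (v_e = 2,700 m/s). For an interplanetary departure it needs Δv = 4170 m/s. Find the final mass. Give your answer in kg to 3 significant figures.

m₀/m_f = exp(Δv / v_e) = exp(4170 / 2700.0) = exp(1.5444) = 4.6854.
m_f = m₀ / 4.6854 = 269,000 / 4.6854 = 57,412.4 kg.

final mass ≈ 57400 kg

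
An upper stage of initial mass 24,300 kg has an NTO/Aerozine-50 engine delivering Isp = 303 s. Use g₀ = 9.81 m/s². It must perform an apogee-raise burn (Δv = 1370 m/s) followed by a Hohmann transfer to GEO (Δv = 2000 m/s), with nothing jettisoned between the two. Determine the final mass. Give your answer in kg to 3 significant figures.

final mass ≈ 7820 kg

v_e = Isp · g₀ = 303 × 9.81 = 2972.4 m/s.
After the first burn: m = 24300 × exp(−1370/2972.4) = 24300 × 0.63071 = 15,326.3 kg.
After the second burn: m = 15,326.3 × exp(−2000/2972.4) = 15,326.3 × 0.51025 = 7,820.24 kg.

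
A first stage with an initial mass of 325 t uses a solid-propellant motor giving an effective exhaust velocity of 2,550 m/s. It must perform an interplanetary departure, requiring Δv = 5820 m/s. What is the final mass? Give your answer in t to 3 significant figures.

final mass ≈ 33.2 t

From the ideal rocket equation, m₀/m_f = exp(Δv / v_e) = exp(5820 / 2550.0) = exp(2.2824) = 9.7997.
m_f = m₀ / 9.7997 = 325 / 9.7997 = 33.1643 t.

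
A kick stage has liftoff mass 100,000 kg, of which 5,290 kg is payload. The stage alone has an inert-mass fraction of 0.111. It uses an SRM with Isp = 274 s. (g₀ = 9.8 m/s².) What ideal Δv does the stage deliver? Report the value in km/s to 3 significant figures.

Stage wet mass = m₀ − payload = 100,000 − 5,290 = 94,710 kg.
Stage dry mass = ε × stage wet mass = 0.111 × 94,710 = 10,512.8 kg.
Burnout mass m_f = stage dry + payload = 10,512.8 + 5,290 = 15,802.8 kg.
v_e = Isp · g₀ = 274 × 9.8 = 2685.2 m/s.
From the ideal rocket equation, Δv = v_e · ln(100,000/15,802.8) = 2685.2 × ln(6.328) = 2685.2 × 1.8450 ≈ 4954 m/s.

Δv ≈ 4.95 km/s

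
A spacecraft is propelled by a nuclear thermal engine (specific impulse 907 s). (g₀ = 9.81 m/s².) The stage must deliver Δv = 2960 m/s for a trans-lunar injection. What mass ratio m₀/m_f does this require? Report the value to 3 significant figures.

mass ratio ≈ 1.39

v_e = Isp · g₀ = 907 × 9.81 = 8897.7 m/s.
Using Δv = v_e ln(m₀/m_f): m₀/m_f = exp(Δv / v_e) = exp(2960 / 8897.7) = exp(0.3327) = 1.3947.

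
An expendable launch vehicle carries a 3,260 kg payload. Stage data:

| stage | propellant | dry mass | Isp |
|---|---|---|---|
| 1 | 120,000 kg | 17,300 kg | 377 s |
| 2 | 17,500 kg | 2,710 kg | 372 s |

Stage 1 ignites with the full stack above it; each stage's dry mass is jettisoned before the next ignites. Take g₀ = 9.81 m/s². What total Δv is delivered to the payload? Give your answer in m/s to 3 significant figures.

Δv ≈ 10100 m/s

Ignition mass of stage 1 = 120,000+17,300 + 17,500+2,710 + 3,260 = 160,770 kg.
Stage 1: m₀ = 160,770 kg, m_f = 160,770 − 120,000 = 40,770 kg; Δv = 377×9.81×ln(3.943) = 3698.4×1.3720 ≈ 5074 m/s.
Stage 2: m₀ = 23,470 kg, m_f = 23,470 − 17,500 = 5,970 kg; Δv = 372×9.81×ln(3.931) = 3649.3×1.3690 ≈ 4996 m/s.
Total Δv = 5074 + 4996 = 10070 m/s.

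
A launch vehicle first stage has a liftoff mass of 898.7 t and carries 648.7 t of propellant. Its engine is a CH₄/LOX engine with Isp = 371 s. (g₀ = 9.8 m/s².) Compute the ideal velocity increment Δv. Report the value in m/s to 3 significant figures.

Δv ≈ 4650 m/s

v_e = Isp · g₀ = 371 × 9.8 = 3635.8 m/s.
m_f = m₀ − m_prop = 898.7 − 648.7 = 250 t.
Rocket equation: Δv = v_e · ln(m₀/m_f) = 3635.8 × ln(3.595) = 3635.8 × 1.2795 ≈ 4652.0 m/s.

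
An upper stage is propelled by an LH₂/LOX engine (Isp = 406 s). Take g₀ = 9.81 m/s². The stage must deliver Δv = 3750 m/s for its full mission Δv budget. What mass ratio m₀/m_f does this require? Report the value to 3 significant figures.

mass ratio ≈ 2.56

v_e = Isp · g₀ = 406 × 9.81 = 3982.9 m/s.
Rocket equation: m₀/m_f = exp(Δv / v_e) = exp(3750 / 3982.9) = exp(0.9415) = 2.5639.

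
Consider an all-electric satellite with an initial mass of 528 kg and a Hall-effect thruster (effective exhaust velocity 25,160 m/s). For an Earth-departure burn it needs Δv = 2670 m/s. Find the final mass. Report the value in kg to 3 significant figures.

Using Δv = v_e ln(m₀/m_f): m₀/m_f = exp(Δv / v_e) = exp(2670 / 25160.0) = exp(0.1061) = 1.1120.
m_f = m₀ / 1.1120 = 528 / 1.1120 = 474.82 kg.

final mass ≈ 475 kg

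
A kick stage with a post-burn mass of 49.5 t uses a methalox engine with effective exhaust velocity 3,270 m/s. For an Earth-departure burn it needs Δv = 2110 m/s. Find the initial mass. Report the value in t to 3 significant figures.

initial mass ≈ 94.4 t

m₀/m_f = exp(Δv / v_e) = exp(2110 / 3270.0) = exp(0.6453) = 1.9065.
m₀ = m_f × 1.9065 = 49.5 × 1.9065 = 94.3718 t.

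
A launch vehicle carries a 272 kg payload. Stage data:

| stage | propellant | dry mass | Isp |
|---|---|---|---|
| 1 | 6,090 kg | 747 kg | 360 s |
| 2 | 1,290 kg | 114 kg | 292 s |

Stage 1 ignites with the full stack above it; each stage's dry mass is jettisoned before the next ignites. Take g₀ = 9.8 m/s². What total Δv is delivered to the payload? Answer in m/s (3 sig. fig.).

Ignition mass of stage 1 = 6,090+747 + 1,290+114 + 272 = 8,513 kg.
Stage 1: m₀ = 8,513 kg, m_f = 8,513 − 6,090 = 2,423 kg; Δv = 360×9.8×ln(3.513) = 3528.0×1.2566 ≈ 4433 m/s.
Stage 2: m₀ = 1,676 kg, m_f = 1,676 − 1,290 = 386 kg; Δv = 292×9.8×ln(4.342) = 2861.6×1.4683 ≈ 4202 m/s.
Total Δv = 4433 + 4202 = 8635 m/s.

Δv ≈ 8640 m/s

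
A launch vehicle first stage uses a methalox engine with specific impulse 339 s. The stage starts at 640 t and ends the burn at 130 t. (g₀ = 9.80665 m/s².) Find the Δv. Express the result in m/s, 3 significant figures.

Δv ≈ 5300 m/s

v_e = Isp · g₀ = 339 × 9.80665 = 3324.5 m/s.
By the Tsiolkovsky rocket equation, Δv = v_e · ln(m₀/m_f) = 3324.5 × ln(4.923) = 3324.5 × 1.5939 ≈ 5299.0 m/s.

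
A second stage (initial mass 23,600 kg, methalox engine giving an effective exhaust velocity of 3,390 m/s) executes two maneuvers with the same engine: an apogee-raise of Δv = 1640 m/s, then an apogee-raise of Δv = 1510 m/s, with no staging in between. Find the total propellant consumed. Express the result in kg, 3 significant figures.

total propellant consumed ≈ 14300 kg

After the first burn: m = 23600 × exp(−1640/3390.0) = 23600 × 0.61645 = 14,548.2 kg.
After the second burn: m = 14,548.2 × exp(−1510/3390.0) = 14,548.2 × 0.64055 = 9,318.85 kg.
Total propellant = m₀ − m_final = 23600 − 9,318.85 = 14,281.15 kg.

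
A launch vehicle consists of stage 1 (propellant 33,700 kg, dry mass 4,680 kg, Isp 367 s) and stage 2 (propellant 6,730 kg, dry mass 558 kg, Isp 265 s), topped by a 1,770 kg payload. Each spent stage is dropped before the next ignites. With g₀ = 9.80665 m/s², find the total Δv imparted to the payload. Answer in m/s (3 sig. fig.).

Ignition mass of stage 1 = 33,700+4,680 + 6,730+558 + 1,770 = 47,438 kg.
Stage 1: m₀ = 47,438 kg, m_f = 47,438 − 33,700 = 13,738 kg; Δv = 367×9.80665×ln(3.453) = 3599.0×1.2393 ≈ 4460 m/s.
Stage 2: m₀ = 9,058 kg, m_f = 9,058 − 6,730 = 2,328 kg; Δv = 265×9.80665×ln(3.891) = 2598.8×1.3586 ≈ 3531 m/s.
Total Δv = 4460 + 3531 = 7991 m/s.

Δv ≈ 7990 m/s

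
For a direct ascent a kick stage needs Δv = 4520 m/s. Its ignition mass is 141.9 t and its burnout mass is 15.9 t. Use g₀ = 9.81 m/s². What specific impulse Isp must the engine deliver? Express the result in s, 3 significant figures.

ln(m₀/m_f) = ln(141900/15900) = ln(8.925) = 2.1888.
Using Δv = v_e ln(m₀/m_f): v_e = Δv / ln(m₀/m_f) = 4520 / 2.1888 = 2065.1 m/s.
Isp = v_e / g₀ = 2065.1 / 9.81 = 210.5 s.

Isp ≈ 211 s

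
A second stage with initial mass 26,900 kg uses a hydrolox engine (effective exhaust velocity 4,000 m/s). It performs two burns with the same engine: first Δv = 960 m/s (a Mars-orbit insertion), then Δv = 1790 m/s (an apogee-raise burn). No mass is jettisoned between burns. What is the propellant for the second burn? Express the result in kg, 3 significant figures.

propellant for the second burn ≈ 7630 kg

After the first burn: m = 26900 × exp(−960/4000.0) = 26900 × 0.78663 = 21,160.3 kg.
After the second burn: m = 21,160.3 × exp(−1790/4000.0) = 21,160.3 × 0.63922 = 13,526.1 kg.
Second-burn propellant = 21,160.3 − 13,526.1 = 7,634.2 kg.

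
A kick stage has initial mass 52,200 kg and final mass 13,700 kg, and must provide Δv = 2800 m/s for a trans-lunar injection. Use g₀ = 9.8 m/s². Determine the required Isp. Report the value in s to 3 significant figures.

Isp ≈ 214 s

ln(m₀/m_f) = ln(52200/13700) = ln(3.81) = 1.3377.
v_e = Δv / ln(m₀/m_f) = 2800 / 1.3377 = 2093.2 m/s.
Isp = v_e / g₀ = 2093.2 / 9.8 = 213.6 s.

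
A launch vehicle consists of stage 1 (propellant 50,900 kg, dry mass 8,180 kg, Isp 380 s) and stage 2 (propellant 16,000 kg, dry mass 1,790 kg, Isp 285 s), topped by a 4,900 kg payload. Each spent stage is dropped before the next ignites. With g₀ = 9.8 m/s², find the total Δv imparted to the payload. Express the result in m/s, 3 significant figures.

Δv ≈ 7040 m/s

Ignition mass of stage 1 = 50,900+8,180 + 16,000+1,790 + 4,900 = 81,770 kg.
Stage 1: m₀ = 81,770 kg, m_f = 81,770 − 50,900 = 30,870 kg; Δv = 380×9.8×ln(2.649) = 3724.0×0.9741 ≈ 3628 m/s.
Stage 2: m₀ = 22,690 kg, m_f = 22,690 − 16,000 = 6,690 kg; Δv = 285×9.8×ln(3.392) = 2793.0×1.2213 ≈ 3411 m/s.
Total Δv = 3628 + 3411 = 7039 m/s.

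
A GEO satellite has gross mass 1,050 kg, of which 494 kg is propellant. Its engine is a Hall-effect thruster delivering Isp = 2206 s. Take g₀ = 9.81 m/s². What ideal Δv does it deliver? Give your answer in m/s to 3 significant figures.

v_e = Isp · g₀ = 2206 × 9.81 = 21640.9 m/s.
m_f = m₀ − m_prop = 1,050 − 494 = 556 kg.
From the ideal rocket equation, Δv = v_e · ln(m₀/m_f) = 21640.9 × ln(1.888) = 21640.9 × 0.6358 ≈ 13758.8 m/s.

Δv ≈ 13800 m/s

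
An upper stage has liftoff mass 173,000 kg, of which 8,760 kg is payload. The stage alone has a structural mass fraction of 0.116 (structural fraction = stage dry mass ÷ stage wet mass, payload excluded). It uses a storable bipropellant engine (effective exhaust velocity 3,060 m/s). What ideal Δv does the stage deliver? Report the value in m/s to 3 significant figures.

Δv ≈ 5590 m/s

Stage wet mass = m₀ − payload = 173,000 − 8,760 = 164,240 kg.
Stage dry mass = ε × stage wet mass = 0.116 × 164,240 = 19,051.8 kg.
Burnout mass m_f = stage dry + payload = 19,051.8 + 8,760 = 27,811.8 kg.
By the Tsiolkovsky rocket equation, Δv = v_e · ln(173,000/27,811.8) = 3060.0 × ln(6.22) = 3060.0 × 1.8278 ≈ 5593 m/s.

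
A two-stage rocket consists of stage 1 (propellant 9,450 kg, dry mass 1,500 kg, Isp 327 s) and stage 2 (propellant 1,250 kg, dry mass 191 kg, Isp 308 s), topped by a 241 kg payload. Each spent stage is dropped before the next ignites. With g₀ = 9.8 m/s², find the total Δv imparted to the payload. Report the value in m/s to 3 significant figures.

Δv ≈ 8520 m/s

Ignition mass of stage 1 = 9,450+1,500 + 1,250+191 + 241 = 12,632 kg.
Stage 1: m₀ = 12,632 kg, m_f = 12,632 − 9,450 = 3,182 kg; Δv = 327×9.8×ln(3.97) = 3204.6×1.3787 ≈ 4418 m/s.
Stage 2: m₀ = 1,682 kg, m_f = 1,682 − 1,250 = 432 kg; Δv = 308×9.8×ln(3.894) = 3018.4×1.3593 ≈ 4103 m/s.
Total Δv = 4418 + 4103 = 8521 m/s.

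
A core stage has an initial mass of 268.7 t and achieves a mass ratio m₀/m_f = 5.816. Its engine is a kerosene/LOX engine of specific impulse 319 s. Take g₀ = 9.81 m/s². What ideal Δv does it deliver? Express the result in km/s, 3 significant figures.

Δv ≈ 5.51 km/s

v_e = Isp · g₀ = 319 × 9.81 = 3129.4 m/s.
Δv = v_e · ln(5.816) = 3129.4 × 1.7606 ≈ 5509.6 m/s.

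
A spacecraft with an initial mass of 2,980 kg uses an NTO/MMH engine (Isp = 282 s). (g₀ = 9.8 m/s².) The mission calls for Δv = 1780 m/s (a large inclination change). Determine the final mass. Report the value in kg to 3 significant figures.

final mass ≈ 1560 kg

v_e = Isp · g₀ = 282 × 9.8 = 2763.6 m/s.
Using Δv = v_e ln(m₀/m_f): m₀/m_f = exp(Δv / v_e) = exp(1780 / 2763.6) = exp(0.6441) = 1.9042.
m_f = m₀ / 1.9042 = 2,980 / 1.9042 = 1,564.96 kg.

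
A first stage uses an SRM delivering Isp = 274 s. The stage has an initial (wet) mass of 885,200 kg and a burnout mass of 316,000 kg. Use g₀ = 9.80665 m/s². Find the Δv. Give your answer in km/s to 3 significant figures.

Δv ≈ 2.77 km/s

v_e = Isp · g₀ = 274 × 9.80665 = 2687.0 m/s.
Δv = v_e · ln(m₀/m_f) = 2687.0 × ln(2.801) = 2687.0 × 1.0301 ≈ 2767.8 m/s.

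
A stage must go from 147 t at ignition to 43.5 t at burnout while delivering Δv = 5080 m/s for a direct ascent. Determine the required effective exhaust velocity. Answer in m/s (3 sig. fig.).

ln(m₀/m_f) = ln(147000/43500) = ln(3.379) = 1.2177.
By the Tsiolkovsky rocket equation, v_e = Δv / ln(m₀/m_f) = 5080 / 1.2177 = 4171.9 m/s.

v_e ≈ 4170 m/s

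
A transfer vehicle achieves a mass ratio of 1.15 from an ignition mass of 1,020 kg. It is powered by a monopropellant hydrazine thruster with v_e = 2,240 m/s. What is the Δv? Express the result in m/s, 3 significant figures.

Δv ≈ 313 m/s

Rocket equation: Δv = v_e · ln(1.15) = 2240.0 × 0.1398 ≈ 313.1 m/s.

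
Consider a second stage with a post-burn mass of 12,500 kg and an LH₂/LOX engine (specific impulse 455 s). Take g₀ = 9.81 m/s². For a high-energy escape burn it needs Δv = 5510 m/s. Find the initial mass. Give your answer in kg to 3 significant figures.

v_e = Isp · g₀ = 455 × 9.81 = 4463.6 m/s.
From the ideal rocket equation, m₀/m_f = exp(Δv / v_e) = exp(5510 / 4463.6) = exp(1.2344) = 3.4365.
m₀ = m_f × 3.4365 = 12,500 × 3.4365 = 42,956.3 kg.

initial mass ≈ 43000 kg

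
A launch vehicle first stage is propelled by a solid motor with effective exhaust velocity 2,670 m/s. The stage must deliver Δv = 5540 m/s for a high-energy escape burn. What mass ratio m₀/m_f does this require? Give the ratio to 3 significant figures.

mass ratio ≈ 7.96

m₀/m_f = exp(Δv / v_e) = exp(5540 / 2670.0) = exp(2.0749) = 7.9638.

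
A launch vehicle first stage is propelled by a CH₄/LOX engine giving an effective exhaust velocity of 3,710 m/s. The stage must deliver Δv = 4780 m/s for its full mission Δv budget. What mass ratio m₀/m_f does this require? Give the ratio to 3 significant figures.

mass ratio ≈ 3.63

Rocket equation: m₀/m_f = exp(Δv / v_e) = exp(4780 / 3710.0) = exp(1.2884) = 3.6270.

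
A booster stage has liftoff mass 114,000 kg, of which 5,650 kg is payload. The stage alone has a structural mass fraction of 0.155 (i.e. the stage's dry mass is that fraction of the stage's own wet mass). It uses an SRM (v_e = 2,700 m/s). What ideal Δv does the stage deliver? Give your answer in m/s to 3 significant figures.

Δv ≈ 4390 m/s

Stage wet mass = m₀ − payload = 114,000 − 5,650 = 108,350 kg.
Stage dry mass = ε × stage wet mass = 0.155 × 108,350 = 16,794.3 kg.
Burnout mass m_f = stage dry + payload = 16,794.3 + 5,650 = 22,444.3 kg.
Δv = v_e · ln(114,000/22,444.3) = 2700.0 × ln(5.079) = 2700.0 × 1.6252 ≈ 4388 m/s.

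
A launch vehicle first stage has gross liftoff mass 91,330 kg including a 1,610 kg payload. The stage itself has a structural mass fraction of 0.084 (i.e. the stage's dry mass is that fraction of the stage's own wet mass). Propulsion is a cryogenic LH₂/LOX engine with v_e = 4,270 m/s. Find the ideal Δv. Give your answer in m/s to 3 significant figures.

Stage wet mass = m₀ − payload = 91,330 − 1,610 = 89,720 kg.
Stage dry mass = ε × stage wet mass = 0.084 × 89,720 = 7,536.48 kg.
Burnout mass m_f = stage dry + payload = 7,536.48 + 1,610 = 9,146.48 kg.
Δv = v_e · ln(91,330/9,146.48) = 4270.0 × ln(9.985) = 4270.0 × 2.3011 ≈ 9826 m/s.

Δv ≈ 9830 m/s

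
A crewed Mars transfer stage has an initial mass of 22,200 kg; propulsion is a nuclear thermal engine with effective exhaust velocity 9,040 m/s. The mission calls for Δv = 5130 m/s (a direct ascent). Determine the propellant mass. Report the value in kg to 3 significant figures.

Rocket equation: m₀/m_f = exp(Δv / v_e) = exp(5130 / 9040.0) = exp(0.5675) = 1.7638.
m_f = 22,200 / 1.7638 = 12,586.5 kg, so propellant = m₀ − m_f = 22,200 − 12,586.5 = 9,613.5 kg.

propellant mass ≈ 9610 kg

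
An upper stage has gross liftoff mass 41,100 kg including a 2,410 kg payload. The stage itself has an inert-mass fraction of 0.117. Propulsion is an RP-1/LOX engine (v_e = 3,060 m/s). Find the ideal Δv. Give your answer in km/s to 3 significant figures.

Stage wet mass = m₀ − payload = 41,100 − 2,410 = 38,690 kg.
Stage dry mass = ε × stage wet mass = 0.117 × 38,690 = 4,526.73 kg.
Burnout mass m_f = stage dry + payload = 4,526.73 + 2,410 = 6,936.73 kg.
From the ideal rocket equation, Δv = v_e · ln(41,100/6,936.73) = 3060.0 × ln(5.925) = 3060.0 × 1.7792 ≈ 5444 m/s.

Δv ≈ 5.44 km/s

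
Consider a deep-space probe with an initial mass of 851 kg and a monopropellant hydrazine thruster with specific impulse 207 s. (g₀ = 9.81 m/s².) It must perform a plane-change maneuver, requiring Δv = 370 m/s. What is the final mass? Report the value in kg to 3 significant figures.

v_e = Isp · g₀ = 207 × 9.81 = 2030.7 m/s.
m₀/m_f = exp(Δv / v_e) = exp(370 / 2030.7) = exp(0.1822) = 1.1999.
m_f = m₀ / 1.1999 = 851 / 1.1999 = 709.226 kg.

final mass ≈ 709 kg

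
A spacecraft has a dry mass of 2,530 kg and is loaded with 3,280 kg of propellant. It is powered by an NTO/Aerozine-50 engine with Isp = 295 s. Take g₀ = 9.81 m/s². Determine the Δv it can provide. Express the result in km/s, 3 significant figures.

v_e = Isp · g₀ = 295 × 9.81 = 2894.0 m/s.
m₀ = m_dry + m_prop = 2,530 + 3,280 = 5,810 kg.
Using Δv = v_e ln(m₀/m_f): Δv = v_e · ln(m₀/m_f) = 2894.0 × ln(2.296) = 2894.0 × 0.8314 ≈ 2405.9 m/s.

Δv ≈ 2.41 km/s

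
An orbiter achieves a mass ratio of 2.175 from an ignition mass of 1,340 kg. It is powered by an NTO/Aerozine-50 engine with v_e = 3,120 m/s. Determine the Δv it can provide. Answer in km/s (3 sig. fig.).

Δv ≈ 2.42 km/s

Δv = v_e · ln(2.175) = 3120.0 × 0.7770 ≈ 2424.3 m/s.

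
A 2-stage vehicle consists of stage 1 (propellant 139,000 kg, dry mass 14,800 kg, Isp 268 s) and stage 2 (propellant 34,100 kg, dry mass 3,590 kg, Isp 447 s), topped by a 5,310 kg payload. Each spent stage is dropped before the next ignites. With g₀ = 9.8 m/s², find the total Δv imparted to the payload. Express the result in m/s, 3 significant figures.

Ignition mass of stage 1 = 139,000+14,800 + 34,100+3,590 + 5,310 = 196,800 kg.
Stage 1: m₀ = 196,800 kg, m_f = 196,800 − 139,000 = 57,800 kg; Δv = 268×9.8×ln(3.405) = 2626.4×1.2252 ≈ 3218 m/s.
Stage 2: m₀ = 43,000 kg, m_f = 43,000 − 34,100 = 8,900 kg; Δv = 447×9.8×ln(4.831) = 4380.6×1.5751 ≈ 6900 m/s.
Total Δv = 3218 + 6900 = 10118 m/s.

Δv ≈ 10100 m/s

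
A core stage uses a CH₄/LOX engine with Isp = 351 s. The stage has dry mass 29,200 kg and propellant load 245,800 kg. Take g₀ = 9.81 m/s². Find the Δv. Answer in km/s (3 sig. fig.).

Δv ≈ 7.72 km/s

v_e = Isp · g₀ = 351 × 9.81 = 3443.3 m/s.
m₀ = m_dry + m_prop = 29,200 + 245,800 = 275,000 kg.
From the ideal rocket equation, Δv = v_e · ln(m₀/m_f) = 3443.3 × ln(9.418) = 3443.3 × 2.2426 ≈ 7722.0 m/s.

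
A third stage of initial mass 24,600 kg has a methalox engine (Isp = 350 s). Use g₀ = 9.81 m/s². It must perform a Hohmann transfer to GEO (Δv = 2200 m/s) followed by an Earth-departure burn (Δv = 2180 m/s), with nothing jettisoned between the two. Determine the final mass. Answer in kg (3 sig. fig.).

v_e = Isp · g₀ = 350 × 9.81 = 3433.5 m/s.
After the first burn: m = 24600 × exp(−2200/3433.5) = 24600 × 0.52690 = 12,961.7 kg.
After the second burn: m = 12,961.7 × exp(−2180/3433.5) = 12,961.7 × 0.52998 = 6,869.44 kg.

final mass ≈ 6870 kg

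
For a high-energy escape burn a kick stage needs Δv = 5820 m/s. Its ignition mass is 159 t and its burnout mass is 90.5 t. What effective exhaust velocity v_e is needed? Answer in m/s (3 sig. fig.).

v_e ≈ 10300 m/s

ln(m₀/m_f) = ln(159000/90500) = ln(1.757) = 0.5636.
v_e = Δv / ln(m₀/m_f) = 5820 / 0.5636 = 10327.3 m/s.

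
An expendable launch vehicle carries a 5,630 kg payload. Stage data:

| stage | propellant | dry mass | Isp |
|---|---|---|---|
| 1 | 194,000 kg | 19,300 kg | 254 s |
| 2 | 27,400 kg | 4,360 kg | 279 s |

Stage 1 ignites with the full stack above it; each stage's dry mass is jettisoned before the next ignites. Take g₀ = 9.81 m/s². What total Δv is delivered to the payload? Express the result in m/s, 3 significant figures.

Ignition mass of stage 1 = 194,000+19,300 + 27,400+4,360 + 5,630 = 250,690 kg.
Stage 1: m₀ = 250,690 kg, m_f = 250,690 − 194,000 = 56,690 kg; Δv = 254×9.81×ln(4.422) = 2491.7×1.4866 ≈ 3704 m/s.
Stage 2: m₀ = 37,390 kg, m_f = 37,390 − 27,400 = 9,990 kg; Δv = 279×9.81×ln(3.743) = 2737.0×1.3198 ≈ 3612 m/s.
Total Δv = 3704 + 3612 = 7316 m/s.

Δv ≈ 7320 m/s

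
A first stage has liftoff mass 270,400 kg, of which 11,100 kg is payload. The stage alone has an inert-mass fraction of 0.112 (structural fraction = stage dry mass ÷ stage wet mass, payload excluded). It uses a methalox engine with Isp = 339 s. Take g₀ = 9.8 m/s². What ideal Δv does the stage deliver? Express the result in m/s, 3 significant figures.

Δv ≈ 6340 m/s

Stage wet mass = m₀ − payload = 270,400 − 11,100 = 259,300 kg.
Stage dry mass = ε × stage wet mass = 0.112 × 259,300 = 29,041.6 kg.
Burnout mass m_f = stage dry + payload = 29,041.6 + 11,100 = 40,141.6 kg.
v_e = Isp · g₀ = 339 × 9.8 = 3322.2 m/s.
By the Tsiolkovsky rocket equation, Δv = v_e · ln(270,400/40,141.6) = 3322.2 × ln(6.736) = 3322.2 × 1.9075 ≈ 6337 m/s.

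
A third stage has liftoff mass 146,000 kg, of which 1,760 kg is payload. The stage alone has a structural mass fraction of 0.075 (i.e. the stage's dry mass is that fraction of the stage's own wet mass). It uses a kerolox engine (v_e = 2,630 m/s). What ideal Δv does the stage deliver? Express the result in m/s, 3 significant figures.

Stage wet mass = m₀ − payload = 146,000 − 1,760 = 144,240 kg.
Stage dry mass = ε × stage wet mass = 0.075 × 144,240 = 10,818 kg.
Burnout mass m_f = stage dry + payload = 10,818 + 1,760 = 12,578 kg.
By the Tsiolkovsky rocket equation, Δv = v_e · ln(146,000/12,578) = 2630.0 × ln(11.61) = 2630.0 × 2.4517 ≈ 6448 m/s.

Δv ≈ 6450 m/s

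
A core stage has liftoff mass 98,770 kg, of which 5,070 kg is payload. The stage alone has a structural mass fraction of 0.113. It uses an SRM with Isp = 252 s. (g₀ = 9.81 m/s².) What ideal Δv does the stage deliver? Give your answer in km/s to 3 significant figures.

Δv ≈ 4.55 km/s

Stage wet mass = m₀ − payload = 98,770 − 5,070 = 93,700 kg.
Stage dry mass = ε × stage wet mass = 0.113 × 93,700 = 10,588.1 kg.
Burnout mass m_f = stage dry + payload = 10,588.1 + 5,070 = 15,658.1 kg.
v_e = Isp · g₀ = 252 × 9.81 = 2472.1 m/s.
Δv = v_e · ln(98,770/15,658.1) = 2472.1 × ln(6.308) = 2472.1 × 1.8418 ≈ 4553 m/s.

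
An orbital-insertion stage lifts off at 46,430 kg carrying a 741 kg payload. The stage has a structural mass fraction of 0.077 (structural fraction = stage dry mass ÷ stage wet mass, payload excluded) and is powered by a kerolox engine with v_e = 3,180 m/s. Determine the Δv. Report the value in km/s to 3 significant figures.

Stage wet mass = m₀ − payload = 46,430 − 741 = 45,689 kg.
Stage dry mass = ε × stage wet mass = 0.077 × 45,689 = 3,518.05 kg.
Burnout mass m_f = stage dry + payload = 3,518.05 + 741 = 4,259.05 kg.
Δv = v_e · ln(46,430/4,259.05) = 3180.0 × ln(10.9) = 3180.0 × 2.3889 ≈ 7597 m/s.

Δv ≈ 7.60 km/s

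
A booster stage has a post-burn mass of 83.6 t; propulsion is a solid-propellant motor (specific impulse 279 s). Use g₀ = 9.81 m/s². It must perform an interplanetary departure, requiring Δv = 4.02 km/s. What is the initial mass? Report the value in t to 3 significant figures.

v_e = Isp · g₀ = 279 × 9.81 = 2737.0 m/s.
Rocket equation: m₀/m_f = exp(Δv / v_e) = exp(4020 / 2737.0) = exp(1.4688) = 4.3439.
m₀ = m_f × 4.3439 = 83.6 × 4.3439 = 363.15 t.

initial mass ≈ 363 t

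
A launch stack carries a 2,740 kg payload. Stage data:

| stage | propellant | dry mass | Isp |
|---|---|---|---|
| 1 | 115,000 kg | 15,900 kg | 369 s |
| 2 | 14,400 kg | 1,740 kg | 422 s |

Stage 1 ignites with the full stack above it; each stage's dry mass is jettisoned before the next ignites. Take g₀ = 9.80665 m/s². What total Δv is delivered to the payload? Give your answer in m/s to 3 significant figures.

Δv ≈ 11200 m/s

Ignition mass of stage 1 = 115,000+15,900 + 14,400+1,740 + 2,740 = 149,780 kg.
Stage 1: m₀ = 149,780 kg, m_f = 149,780 − 115,000 = 34,780 kg; Δv = 369×9.80665×ln(4.306) = 3618.7×1.4601 ≈ 5284 m/s.
Stage 2: m₀ = 18,880 kg, m_f = 18,880 − 14,400 = 4,480 kg; Δv = 422×9.80665×ln(4.214) = 4138.4×1.4385 ≈ 5953 m/s.
Total Δv = 5284 + 5953 = 11237 m/s.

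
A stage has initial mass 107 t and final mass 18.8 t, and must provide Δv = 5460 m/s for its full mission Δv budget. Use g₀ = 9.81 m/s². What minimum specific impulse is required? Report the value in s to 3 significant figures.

Isp ≈ 320 s

ln(m₀/m_f) = ln(107000/18800) = ln(5.691) = 1.7390.
By the Tsiolkovsky rocket equation, v_e = Δv / ln(m₀/m_f) = 5460 / 1.7390 = 3139.8 m/s.
Isp = v_e / g₀ = 3139.8 / 9.81 = 320.1 s.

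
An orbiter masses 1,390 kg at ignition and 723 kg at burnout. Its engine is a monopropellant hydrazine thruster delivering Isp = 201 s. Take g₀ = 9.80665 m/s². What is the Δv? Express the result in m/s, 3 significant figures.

v_e = Isp · g₀ = 201 × 9.80665 = 1971.1 m/s.
Δv = v_e · ln(m₀/m_f) = 1971.1 × ln(1.923) = 1971.1 × 0.6536 ≈ 1288.4 m/s.

Δv ≈ 1290 m/s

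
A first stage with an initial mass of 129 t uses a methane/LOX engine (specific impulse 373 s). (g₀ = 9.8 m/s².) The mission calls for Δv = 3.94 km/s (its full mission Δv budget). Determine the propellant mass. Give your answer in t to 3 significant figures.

propellant mass ≈ 85.1 t

v_e = Isp · g₀ = 373 × 9.8 = 3655.4 m/s.
From the ideal rocket equation, m₀/m_f = exp(Δv / v_e) = exp(3940 / 3655.4) = exp(1.0779) = 2.9384.
m_f = 129 / 2.9384 = 43.9014 t, so propellant = m₀ − m_f = 129 − 43.9014 = 85.0986 t.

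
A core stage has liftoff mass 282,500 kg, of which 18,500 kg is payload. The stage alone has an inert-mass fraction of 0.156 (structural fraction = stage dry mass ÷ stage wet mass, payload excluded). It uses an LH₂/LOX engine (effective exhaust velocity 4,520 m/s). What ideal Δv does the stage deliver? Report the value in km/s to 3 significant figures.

Δv ≈ 7.03 km/s

Stage wet mass = m₀ − payload = 282,500 − 18,500 = 264,000 kg.
Stage dry mass = ε × stage wet mass = 0.156 × 264,000 = 41,184 kg.
Burnout mass m_f = stage dry + payload = 41,184 + 18,500 = 59,684 kg.
From the ideal rocket equation, Δv = v_e · ln(282,500/59,684) = 4520.0 × ln(4.733) = 4520.0 × 1.5546 ≈ 7027 m/s.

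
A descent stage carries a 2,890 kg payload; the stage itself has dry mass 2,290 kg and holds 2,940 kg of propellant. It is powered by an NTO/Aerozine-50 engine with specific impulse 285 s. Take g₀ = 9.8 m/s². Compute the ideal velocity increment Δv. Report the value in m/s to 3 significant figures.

Δv ≈ 1260 m/s

v_e = Isp · g₀ = 285 × 9.8 = 2793.0 m/s.
m₀ = payload + dry + propellant = 2,890 + 2,290 + 2,940 = 8,120 kg.
m_f = payload + dry = 2,890 + 2,290 = 5,180 kg.
From the ideal rocket equation, Δv = v_e · ln(m₀/m_f) = 2793.0 × ln(1.568) = 2793.0 × 0.4495 ≈ 1255.5 m/s.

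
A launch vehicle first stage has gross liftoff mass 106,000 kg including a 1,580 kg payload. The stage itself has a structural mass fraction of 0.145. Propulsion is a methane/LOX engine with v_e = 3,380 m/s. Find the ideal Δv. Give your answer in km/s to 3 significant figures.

Stage wet mass = m₀ − payload = 106,000 − 1,580 = 104,420 kg.
Stage dry mass = ε × stage wet mass = 0.145 × 104,420 = 15,140.9 kg.
Burnout mass m_f = stage dry + payload = 15,140.9 + 1,580 = 16,720.9 kg.
From the ideal rocket equation, Δv = v_e · ln(106,000/16,720.9) = 3380.0 × ln(6.339) = 3380.0 × 1.8468 ≈ 6242 m/s.

Δv ≈ 6.24 km/s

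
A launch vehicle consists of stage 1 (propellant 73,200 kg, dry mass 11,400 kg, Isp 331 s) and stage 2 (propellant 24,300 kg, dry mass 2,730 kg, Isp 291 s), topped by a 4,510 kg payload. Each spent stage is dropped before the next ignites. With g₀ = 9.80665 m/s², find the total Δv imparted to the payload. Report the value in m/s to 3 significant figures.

Δv ≈ 7430 m/s

Ignition mass of stage 1 = 73,200+11,400 + 24,300+2,730 + 4,510 = 116,140 kg.
Stage 1: m₀ = 116,140 kg, m_f = 116,140 − 73,200 = 42,940 kg; Δv = 331×9.80665×ln(2.705) = 3246.0×0.9950 ≈ 3230 m/s.
Stage 2: m₀ = 31,540 kg, m_f = 31,540 − 24,300 = 7,240 kg; Δv = 291×9.80665×ln(4.356) = 2853.7×1.4716 ≈ 4200 m/s.
Total Δv = 3230 + 4200 = 7430 m/s.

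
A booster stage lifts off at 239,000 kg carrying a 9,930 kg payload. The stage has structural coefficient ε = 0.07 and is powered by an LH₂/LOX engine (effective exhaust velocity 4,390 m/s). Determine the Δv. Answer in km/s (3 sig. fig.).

Stage wet mass = m₀ − payload = 239,000 − 9,930 = 229,070 kg.
Stage dry mass = ε × stage wet mass = 0.07 × 229,070 = 16,034.9 kg.
Burnout mass m_f = stage dry + payload = 16,034.9 + 9,930 = 25,964.9 kg.
Δv = v_e · ln(239,000/25,964.9) = 4390.0 × ln(9.205) = 4390.0 × 2.2197 ≈ 9745 m/s.

Δv ≈ 9.74 km/s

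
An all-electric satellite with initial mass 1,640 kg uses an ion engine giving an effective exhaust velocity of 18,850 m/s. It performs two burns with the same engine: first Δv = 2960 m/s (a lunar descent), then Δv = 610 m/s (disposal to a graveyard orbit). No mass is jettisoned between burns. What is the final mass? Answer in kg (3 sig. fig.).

After the first burn: m = 1640 × exp(−2960/18850.0) = 1640 × 0.85468 = 1,401.68 kg.
After the second burn: m = 1,401.68 × exp(−610/18850.0) = 1,401.68 × 0.96816 = 1,357.05 kg.

final mass ≈ 1360 kg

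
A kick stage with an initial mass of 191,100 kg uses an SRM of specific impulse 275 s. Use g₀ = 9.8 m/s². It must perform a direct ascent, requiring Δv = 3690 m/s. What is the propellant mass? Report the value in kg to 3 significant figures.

propellant mass ≈ 143000 kg

v_e = Isp · g₀ = 275 × 9.8 = 2695.0 m/s.
m₀/m_f = exp(Δv / v_e) = exp(3690 / 2695.0) = exp(1.3692) = 3.9322.
m_f = 191,100 / 3.9322 = 48,598.7 kg, so propellant = m₀ − m_f = 191,100 − 48,598.7 = 142,501.3 kg.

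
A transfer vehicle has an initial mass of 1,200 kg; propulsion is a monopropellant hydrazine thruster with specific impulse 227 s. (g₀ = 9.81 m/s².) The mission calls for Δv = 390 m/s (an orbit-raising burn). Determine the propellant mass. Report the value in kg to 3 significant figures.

v_e = Isp · g₀ = 227 × 9.81 = 2226.9 m/s.
Rocket equation: m₀/m_f = exp(Δv / v_e) = exp(390 / 2226.9) = exp(0.1751) = 1.1914.
m_f = 1,200 / 1.1914 = 1,007.22 kg, so propellant = m₀ − m_f = 1,200 − 1,007.22 = 192.78 kg.

propellant mass ≈ 193 kg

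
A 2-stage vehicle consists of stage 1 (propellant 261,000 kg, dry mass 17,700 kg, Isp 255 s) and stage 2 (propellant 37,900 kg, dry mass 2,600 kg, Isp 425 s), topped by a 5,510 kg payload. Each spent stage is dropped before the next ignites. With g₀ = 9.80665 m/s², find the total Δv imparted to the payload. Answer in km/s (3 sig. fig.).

Ignition mass of stage 1 = 261,000+17,700 + 37,900+2,600 + 5,510 = 324,710 kg.
Stage 1: m₀ = 324,710 kg, m_f = 324,710 − 261,000 = 63,710 kg; Δv = 255×9.80665×ln(5.097) = 2500.7×1.6286 ≈ 4073 m/s.
Stage 2: m₀ = 46,010 kg, m_f = 46,010 − 37,900 = 8,110 kg; Δv = 425×9.80665×ln(5.673) = 4167.8×1.7358 ≈ 7234 m/s.
Total Δv = 4073 + 7234 = 11307 m/s.

Δv ≈ 11.3 km/s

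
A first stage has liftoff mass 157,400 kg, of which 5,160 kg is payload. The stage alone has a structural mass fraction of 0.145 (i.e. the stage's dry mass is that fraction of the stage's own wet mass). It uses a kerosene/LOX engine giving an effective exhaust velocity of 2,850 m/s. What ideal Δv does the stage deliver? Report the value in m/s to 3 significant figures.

Δv ≈ 5000 m/s

Stage wet mass = m₀ − payload = 157,400 − 5,160 = 152,240 kg.
Stage dry mass = ε × stage wet mass = 0.145 × 152,240 = 22,074.8 kg.
Burnout mass m_f = stage dry + payload = 22,074.8 + 5,160 = 27,234.8 kg.
Using Δv = v_e ln(m₀/m_f): Δv = v_e · ln(157,400/27,234.8) = 2850.0 × ln(5.779) = 2850.0 × 1.7543 ≈ 5000 m/s.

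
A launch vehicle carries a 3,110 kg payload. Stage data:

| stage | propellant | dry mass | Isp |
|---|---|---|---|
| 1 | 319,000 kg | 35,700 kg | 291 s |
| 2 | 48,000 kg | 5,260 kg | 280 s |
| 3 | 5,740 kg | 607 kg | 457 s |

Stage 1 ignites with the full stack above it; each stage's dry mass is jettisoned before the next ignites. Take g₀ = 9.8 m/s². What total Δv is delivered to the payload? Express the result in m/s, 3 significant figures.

Ignition mass of stage 1 = 319,000+35,700 + 48,000+5,260 + 5,740+607 + 3,110 = 417,417 kg.
Stage 1: m₀ = 417,417 kg, m_f = 417,417 − 319,000 = 98,417 kg; Δv = 291×9.8×ln(4.241) = 2851.8×1.4449 ≈ 4120 m/s.
Stage 2: m₀ = 62,717 kg, m_f = 62,717 − 48,000 = 14,717 kg; Δv = 280×9.8×ln(4.262) = 2744.0×1.4496 ≈ 3978 m/s.
Stage 3: m₀ = 9,457 kg, m_f = 9,457 − 5,740 = 3,717 kg; Δv = 457×9.8×ln(2.544) = 4478.6×0.9338 ≈ 4182 m/s.
Total Δv = 4120 + 3978 + 4182 = 12280 m/s.

Δv ≈ 12300 m/s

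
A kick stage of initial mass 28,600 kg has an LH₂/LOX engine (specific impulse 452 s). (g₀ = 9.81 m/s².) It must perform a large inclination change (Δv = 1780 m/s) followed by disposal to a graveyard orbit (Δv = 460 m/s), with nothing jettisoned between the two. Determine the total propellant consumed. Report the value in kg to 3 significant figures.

v_e = Isp · g₀ = 452 × 9.81 = 4434.1 m/s.
After the first burn: m = 28600 × exp(−1780/4434.1) = 28600 × 0.66936 = 19,143.7 kg.
After the second burn: m = 19,143.7 × exp(−460/4434.1) = 19,143.7 × 0.90146 = 17,257.3 kg.
Total propellant = m₀ − m_final = 28600 − 17,257.3 = 11,342.7 kg.

total propellant consumed ≈ 11300 kg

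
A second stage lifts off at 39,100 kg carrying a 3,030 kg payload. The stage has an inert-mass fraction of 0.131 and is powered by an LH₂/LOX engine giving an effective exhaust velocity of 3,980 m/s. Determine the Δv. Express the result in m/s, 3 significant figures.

Δv ≈ 6440 m/s

Stage wet mass = m₀ − payload = 39,100 − 3,030 = 36,070 kg.
Stage dry mass = ε × stage wet mass = 0.131 × 36,070 = 4,725.17 kg.
Burnout mass m_f = stage dry + payload = 4,725.17 + 3,030 = 7,755.17 kg.
Using Δv = v_e ln(m₀/m_f): Δv = v_e · ln(39,100/7,755.17) = 3980.0 × ln(5.042) = 3980.0 × 1.6178 ≈ 6439 m/s.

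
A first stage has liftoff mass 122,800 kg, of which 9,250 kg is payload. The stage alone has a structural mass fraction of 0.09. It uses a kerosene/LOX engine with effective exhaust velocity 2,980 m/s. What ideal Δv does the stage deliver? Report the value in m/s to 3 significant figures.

Stage wet mass = m₀ − payload = 122,800 − 9,250 = 113,550 kg.
Stage dry mass = ε × stage wet mass = 0.09 × 113,550 = 10,219.5 kg.
Burnout mass m_f = stage dry + payload = 10,219.5 + 9,250 = 19,469.5 kg.
Rocket equation: Δv = v_e · ln(122,800/19,469.5) = 2980.0 × ln(6.307) = 2980.0 × 1.8417 ≈ 5488 m/s.

Δv ≈ 5490 m/s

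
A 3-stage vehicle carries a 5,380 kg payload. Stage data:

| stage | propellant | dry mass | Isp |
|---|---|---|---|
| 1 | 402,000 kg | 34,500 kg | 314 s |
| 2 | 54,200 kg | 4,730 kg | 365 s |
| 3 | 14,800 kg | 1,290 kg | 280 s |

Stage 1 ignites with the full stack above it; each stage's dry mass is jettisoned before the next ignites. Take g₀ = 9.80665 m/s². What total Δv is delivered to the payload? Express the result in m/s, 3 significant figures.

Ignition mass of stage 1 = 402,000+34,500 + 54,200+4,730 + 14,800+1,290 + 5,380 = 516,900 kg.
Stage 1: m₀ = 516,900 kg, m_f = 516,900 − 402,000 = 114,900 kg; Δv = 314×9.80665×ln(4.499) = 3079.3×1.5038 ≈ 4631 m/s.
Stage 2: m₀ = 80,400 kg, m_f = 80,400 − 54,200 = 26,200 kg; Δv = 365×9.80665×ln(3.069) = 3579.4×1.1213 ≈ 4013 m/s.
Stage 3: m₀ = 21,470 kg, m_f = 21,470 − 14,800 = 6,670 kg; Δv = 280×9.80665×ln(3.219) = 2745.9×1.1690 ≈ 3210 m/s.
Total Δv = 4631 + 4013 + 3210 = 11854 m/s.

Δv ≈ 11900 m/s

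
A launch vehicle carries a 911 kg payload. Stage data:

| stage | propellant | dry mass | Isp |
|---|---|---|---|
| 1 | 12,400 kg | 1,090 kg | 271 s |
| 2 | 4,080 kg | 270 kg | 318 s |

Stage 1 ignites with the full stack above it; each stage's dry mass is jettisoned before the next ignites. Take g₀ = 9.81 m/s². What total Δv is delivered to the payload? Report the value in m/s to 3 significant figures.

Δv ≈ 7540 m/s

Ignition mass of stage 1 = 12,400+1,090 + 4,080+270 + 911 = 18,751 kg.
Stage 1: m₀ = 18,751 kg, m_f = 18,751 − 12,400 = 6,351 kg; Δv = 271×9.81×ln(2.952) = 2658.5×1.0826 ≈ 2878 m/s.
Stage 2: m₀ = 5,261 kg, m_f = 5,261 − 4,080 = 1,181 kg; Δv = 318×9.81×ln(4.455) = 3119.6×1.4940 ≈ 4661 m/s.
Total Δv = 2878 + 4661 = 7539 m/s.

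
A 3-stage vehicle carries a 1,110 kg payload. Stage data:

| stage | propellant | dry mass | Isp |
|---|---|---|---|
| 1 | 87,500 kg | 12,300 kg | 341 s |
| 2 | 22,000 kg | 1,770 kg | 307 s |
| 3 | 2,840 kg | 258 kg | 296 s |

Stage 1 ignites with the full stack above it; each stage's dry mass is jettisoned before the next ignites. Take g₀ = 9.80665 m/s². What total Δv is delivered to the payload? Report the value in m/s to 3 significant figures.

Ignition mass of stage 1 = 87,500+12,300 + 22,000+1,770 + 2,840+258 + 1,110 = 127,778 kg.
Stage 1: m₀ = 127,778 kg, m_f = 127,778 − 87,500 = 40,278 kg; Δv = 341×9.80665×ln(3.172) = 3344.1×1.1545 ≈ 3861 m/s.
Stage 2: m₀ = 27,978 kg, m_f = 27,978 − 22,000 = 5,978 kg; Δv = 307×9.80665×ln(4.68) = 3010.6×1.5433 ≈ 4646 m/s.
Stage 3: m₀ = 4,208 kg, m_f = 4,208 − 2,840 = 1,368 kg; Δv = 296×9.80665×ln(3.076) = 2902.8×1.1236 ≈ 3262 m/s.
Total Δv = 3861 + 4646 + 3262 = 11769 m/s.

Δv ≈ 11800 m/s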